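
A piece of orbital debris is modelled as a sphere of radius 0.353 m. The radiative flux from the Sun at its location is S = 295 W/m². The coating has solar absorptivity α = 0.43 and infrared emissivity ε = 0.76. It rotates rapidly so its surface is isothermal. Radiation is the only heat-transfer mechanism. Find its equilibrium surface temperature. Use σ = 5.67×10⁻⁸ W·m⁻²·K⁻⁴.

At equilibrium, absorbed power = emitted power.
Absorbing cross-section = πr² = 0.3915 m²; emitting surface = 4πr² = 1.566 m² (ratio 4).
αS·A_cross = εσ·A_surf·T⁴  ⇒  T⁴ = αS/(ε·4σ).
T⁴ = 0.430·295/(0.76·4·5.67×10⁻⁸) = 7.359×10⁸ K⁴.
T = (7.359×10⁸)^(1/4).

T ≈ 165 K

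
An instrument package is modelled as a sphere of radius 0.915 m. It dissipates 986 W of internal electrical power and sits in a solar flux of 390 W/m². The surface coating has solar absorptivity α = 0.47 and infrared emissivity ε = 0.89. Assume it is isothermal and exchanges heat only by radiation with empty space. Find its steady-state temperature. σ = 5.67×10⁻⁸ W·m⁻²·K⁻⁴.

At steady state, absorbed solar power + internal power = radiated power.
Absorbed: α·S·A_cross = 0.47·390·2.630 = 482.1 W (cross-section πr²).
Total input = 482.1 + 986 = 1468 W.
Radiated: εσ·A_surf·T⁴ with A_surf = 4πr² = 10.52 m².
T⁴ = 1468/(0.89·5.67×10⁻⁸·10.52) = 2.765×10⁹ K⁴.

T ≈ 229 K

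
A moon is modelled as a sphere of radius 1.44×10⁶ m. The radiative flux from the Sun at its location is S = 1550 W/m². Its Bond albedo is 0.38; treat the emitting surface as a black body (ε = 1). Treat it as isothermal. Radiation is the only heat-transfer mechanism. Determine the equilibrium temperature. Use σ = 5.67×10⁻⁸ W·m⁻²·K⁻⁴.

T ≈ 255 K

At equilibrium, absorbed power = emitted power.
Absorbing cross-section = πr² = 6.514×10¹² m²; emitting surface = 4πr² = 2.606×10¹³ m² (ratio 4).
(1−a)S·A_cross = εσ·A_surf·T⁴  ⇒  T⁴ = (1−a)S/(4σ).
T⁴ = 0.620·1550/(4·5.67×10⁻⁸) = 4.237×10⁹ K⁴.
T = (4.237×10⁹)^(1/4).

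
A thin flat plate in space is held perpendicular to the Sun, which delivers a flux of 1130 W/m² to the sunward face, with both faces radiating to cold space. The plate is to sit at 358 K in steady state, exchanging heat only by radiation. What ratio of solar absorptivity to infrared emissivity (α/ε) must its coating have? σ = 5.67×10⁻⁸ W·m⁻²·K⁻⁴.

Balance: αS·A = εσ·2A·T⁴ ⇒ α/ε = 2σT⁴/S.
α/ε = 2·5.67×10⁻⁸·(358)⁴/1130 = 2·5.67×10⁻⁸·1.643×10¹⁰/1130.

α/ε ≈ 1.65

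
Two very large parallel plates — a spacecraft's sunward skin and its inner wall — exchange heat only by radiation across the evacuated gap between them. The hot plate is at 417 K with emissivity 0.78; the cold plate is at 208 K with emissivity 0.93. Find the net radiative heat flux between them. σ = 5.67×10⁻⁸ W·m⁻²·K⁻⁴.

For two infinite grey parallel plates, q = σ(T₁⁴ − T₂⁴)/(1/ε₁ + 1/ε₂ − 1).
T₁⁴ − T₂⁴ = 3.024×10¹⁰ − 1.872×10⁹ = 2.837×10¹⁰ K⁴.
1/ε₁ + 1/ε₂ − 1 = 1.282 + 1.075 − 1 = 1.357.
q = 5.67×10⁻⁸ × 2.837×10¹⁰ / 1.357.

q ≈ 1180 W/m²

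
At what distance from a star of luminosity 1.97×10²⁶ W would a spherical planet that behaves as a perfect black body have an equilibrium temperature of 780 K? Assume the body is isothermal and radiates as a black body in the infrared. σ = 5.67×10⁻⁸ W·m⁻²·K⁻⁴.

d ≈ 1.37×10¹⁰ m

For an isothermal black-emitting sphere, (1−a)S·πr² = σ·4πr²·T⁴ ⇒ S = 4σT⁴/(1−a).
S = 4·5.67×10⁻⁸·(780)⁴/1.00 = 83950 W/m².
Flux falls as S = L/(4πd²), so d = √(L/(4πS)) = √(1.97×10²⁶/(4π·83950)).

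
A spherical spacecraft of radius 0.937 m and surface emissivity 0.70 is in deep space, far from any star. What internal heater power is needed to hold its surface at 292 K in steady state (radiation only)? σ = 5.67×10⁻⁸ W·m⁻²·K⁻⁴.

P = εσ·4πr²·T⁴.
4πr² = 11.03 m²; T⁴ = 7.270×10⁹ K⁴.
P = 0.70·5.67×10⁻⁸·11.03·7.270×10⁹.

P ≈ 3180 W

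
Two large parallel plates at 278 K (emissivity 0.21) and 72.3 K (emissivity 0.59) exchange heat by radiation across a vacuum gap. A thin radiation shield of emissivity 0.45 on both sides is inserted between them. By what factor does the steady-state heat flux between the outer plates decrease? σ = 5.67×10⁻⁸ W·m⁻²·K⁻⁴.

factor ≈ 1.63

Without shield: q₀ = σΔ(T⁴)/(1/ε₁+1/ε₂−1) with denominator 5.457.
With shield the two gaps are in series; the resistances add: (1/ε₁+1/ε_s−1)+(1/ε_s+1/ε₂−1) = 5.984+2.917 = 8.901.
Heat-flux ratio q₀/q = 8.901/5.457.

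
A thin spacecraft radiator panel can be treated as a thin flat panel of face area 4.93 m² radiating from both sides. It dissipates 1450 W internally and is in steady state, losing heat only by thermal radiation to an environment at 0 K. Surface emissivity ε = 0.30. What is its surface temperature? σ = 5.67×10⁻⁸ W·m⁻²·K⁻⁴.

Steady state: internal power = radiated power, P = εσA T⁴.
Radiating area A = 2·4.93 = 9.860 m².
T⁴ = P/(εσA) = 1450/(0.30·5.67×10⁻⁸·9.860) = 8.645×10⁹ K⁴.
T = (8.645×10⁹)^(1/4).

T ≈ 305 K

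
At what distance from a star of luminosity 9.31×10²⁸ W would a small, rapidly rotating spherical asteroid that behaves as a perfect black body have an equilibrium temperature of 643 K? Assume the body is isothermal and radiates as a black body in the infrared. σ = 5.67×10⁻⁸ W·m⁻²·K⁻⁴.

For an isothermal black-emitting sphere, (1−a)S·πr² = σ·4πr²·T⁴ ⇒ S = 4σT⁴/(1−a).
S = 4·5.67×10⁻⁸·(643)⁴/1.00 = 38770 W/m².
Flux falls as S = L/(4πd²), so d = √(L/(4πS)) = √(9.31×10²⁸/(4π·38770)).

d ≈ 4.37×10¹¹ m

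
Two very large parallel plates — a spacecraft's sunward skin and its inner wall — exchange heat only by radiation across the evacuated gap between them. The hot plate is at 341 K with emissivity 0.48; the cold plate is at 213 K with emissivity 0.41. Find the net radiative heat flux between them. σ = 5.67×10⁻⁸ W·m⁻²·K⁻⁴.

q ≈ 185 W/m²

For two infinite grey parallel plates, q = σ(T₁⁴ − T₂⁴)/(1/ε₁ + 1/ε₂ − 1).
T₁⁴ − T₂⁴ = 1.352×10¹⁰ − 2.058×10⁹ = 1.146×10¹⁰ K⁴.
1/ε₁ + 1/ε₂ − 1 = 2.083 + 2.439 − 1 = 3.522.
q = 5.67×10⁻⁸ × 1.146×10¹⁰ / 3.522.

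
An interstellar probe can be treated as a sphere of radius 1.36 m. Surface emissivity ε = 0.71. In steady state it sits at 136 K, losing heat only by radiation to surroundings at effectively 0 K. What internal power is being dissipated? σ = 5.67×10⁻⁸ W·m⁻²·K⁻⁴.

P ≈ 320 W

Steady state: P = εσA T⁴.
A = 4πr² = 23.24 m²; T⁴ = (136)⁴ = 3.421×10⁸ K⁴.
P = 0.71 × 5.67×10⁻⁸ × 23.24 × 3.421×10⁸.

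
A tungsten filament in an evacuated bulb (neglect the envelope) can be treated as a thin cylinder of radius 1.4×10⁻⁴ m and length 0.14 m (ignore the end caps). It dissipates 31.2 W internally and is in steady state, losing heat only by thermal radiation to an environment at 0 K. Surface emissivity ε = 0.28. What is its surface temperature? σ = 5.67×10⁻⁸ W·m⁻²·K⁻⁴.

T ≈ 2000 K

Steady state: internal power = radiated power, P = εσA T⁴.
Radiating area A = 2πrL = 1.232×10⁻⁴ m².
T⁴ = P/(εσA) = 31.2/(0.28·5.67×10⁻⁸·1.232×10⁻⁴) = 1.596×10¹³ K⁴.
T = (1.596×10¹³)^(1/4).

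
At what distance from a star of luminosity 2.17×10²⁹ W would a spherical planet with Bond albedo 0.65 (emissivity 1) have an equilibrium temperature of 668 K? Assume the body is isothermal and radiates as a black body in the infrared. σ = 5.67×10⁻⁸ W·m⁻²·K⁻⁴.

d ≈ 3.66×10¹¹ m

For an isothermal black-emitting sphere, (1−a)S·πr² = σ·4πr²·T⁴ ⇒ S = 4σT⁴/(1−a).
S = 4·5.67×10⁻⁸·(668)⁴/0.350 = 1.290×10⁵ W/m².
Flux falls as S = L/(4πd²), so d = √(L/(4πS)) = √(2.17×10²⁹/(4π·1.290×10⁵)).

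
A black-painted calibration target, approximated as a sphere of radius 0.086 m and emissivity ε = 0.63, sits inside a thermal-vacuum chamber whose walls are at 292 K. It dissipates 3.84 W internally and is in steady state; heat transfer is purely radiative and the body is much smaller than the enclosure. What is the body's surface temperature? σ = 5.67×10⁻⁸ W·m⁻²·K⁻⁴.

For a small grey body in a large enclosure, net radiated power = εσA(T⁴ − T_w⁴).
Steady state: P = εσA(T⁴ − T_w⁴) with A = 4πr² = 0.09294 m².
T⁴ = P/(εσA) + T_w⁴ = 3.84/(0.63·5.67×10⁻⁸·0.09294) + (292)⁴
    = 1.157×10⁹ + 7.270×10⁹ = 8.427×10⁹ K⁴.

T ≈ 303 K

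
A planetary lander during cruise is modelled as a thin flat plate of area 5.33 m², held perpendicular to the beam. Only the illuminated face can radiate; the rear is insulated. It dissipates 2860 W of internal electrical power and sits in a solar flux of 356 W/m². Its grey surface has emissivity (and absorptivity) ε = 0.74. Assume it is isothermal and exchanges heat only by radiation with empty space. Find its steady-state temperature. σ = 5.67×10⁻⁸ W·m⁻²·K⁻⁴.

At steady state, absorbed solar power + internal power = radiated power.
Absorbed: α·S·A_cross = 0.74·356·5.330 = 1404 W (cross-section A).
Total input = 1404 + 2860 = 4264 W.
Radiated: εσ·A_surf·T⁴ with A_surf = A = 5.330 m².
T⁴ = 4264/(0.74·5.67×10⁻⁸·5.330) = 1.907×10¹⁰ K⁴.

T ≈ 372 K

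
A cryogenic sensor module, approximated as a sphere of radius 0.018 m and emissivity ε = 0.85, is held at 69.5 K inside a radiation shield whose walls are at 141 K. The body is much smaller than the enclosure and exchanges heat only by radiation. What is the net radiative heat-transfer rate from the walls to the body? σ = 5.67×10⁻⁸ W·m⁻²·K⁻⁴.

For a small grey body in a large enclosure: P_net = εσA(T_body⁴ − T_wall⁴).
A = 4πr² = 0.004072 m²; T_body⁴ − T_wall⁴ = 2.333×10⁷ − 3.953×10⁸ = -3.719×10⁸ K⁴.
|P_net| = 0.85·5.67×10⁻⁸·0.004072·3.719×10⁸.

P_net ≈ 0.0730 W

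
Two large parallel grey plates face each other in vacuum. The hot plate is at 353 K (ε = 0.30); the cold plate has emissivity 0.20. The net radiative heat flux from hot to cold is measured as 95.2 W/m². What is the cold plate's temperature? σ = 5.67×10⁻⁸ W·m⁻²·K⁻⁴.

q = σ(T₁⁴ − T₂⁴)/(1/ε₁ + 1/ε₂ − 1); denominator = 7.333.
T₂⁴ = T₁⁴ − q·(1/ε₁+1/ε₂−1)/σ = 1.553×10¹⁰ − 95.2·7.333/5.67×10⁻⁸
    = 3.215×10⁹ K⁴.

T₂ ≈ 238 K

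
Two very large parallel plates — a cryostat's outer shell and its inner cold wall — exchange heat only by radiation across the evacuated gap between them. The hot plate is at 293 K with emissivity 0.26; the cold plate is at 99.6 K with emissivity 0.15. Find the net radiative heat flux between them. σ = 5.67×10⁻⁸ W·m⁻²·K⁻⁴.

For two infinite grey parallel plates, q = σ(T₁⁴ − T₂⁴)/(1/ε₁ + 1/ε₂ − 1).
T₁⁴ − T₂⁴ = 7.370×10⁹ − 9.841×10⁷ = 7.272×10⁹ K⁴.
1/ε₁ + 1/ε₂ − 1 = 3.846 + 6.667 − 1 = 9.513.
q = 5.67×10⁻⁸ × 7.272×10⁹ / 9.513.

q ≈ 43.3 W/m²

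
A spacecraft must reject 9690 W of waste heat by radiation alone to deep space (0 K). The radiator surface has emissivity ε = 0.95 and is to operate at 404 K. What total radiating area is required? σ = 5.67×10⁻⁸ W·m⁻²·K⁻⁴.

A ≈ 6.75 m²

P = εσA T⁴ ⇒ A = P/(εσT⁴).
T⁴ = 2.664×10¹⁰ K⁴.
A = 9690/(0.95 × 5.67×10⁻⁸ × 2.664×10¹⁰).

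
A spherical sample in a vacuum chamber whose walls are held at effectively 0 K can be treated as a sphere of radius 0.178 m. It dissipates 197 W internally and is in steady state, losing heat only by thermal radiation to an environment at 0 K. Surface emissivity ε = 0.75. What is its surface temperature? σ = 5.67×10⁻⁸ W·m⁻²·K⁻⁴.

T ≈ 328 K

Steady state: internal power = radiated power, P = εσA T⁴.
Radiating area A = 4πr² = 0.3982 m².
T⁴ = P/(εσA) = 197/(0.75·5.67×10⁻⁸·0.3982) = 1.164×10¹⁰ K⁴.
T = (1.164×10¹⁰)^(1/4).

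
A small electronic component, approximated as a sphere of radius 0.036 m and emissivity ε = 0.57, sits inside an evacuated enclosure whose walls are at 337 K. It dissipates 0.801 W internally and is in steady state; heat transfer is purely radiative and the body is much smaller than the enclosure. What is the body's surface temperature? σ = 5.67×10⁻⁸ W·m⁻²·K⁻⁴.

T ≈ 347 K

For a small grey body in a large enclosure, net radiated power = εσA(T⁴ − T_w⁴).
Steady state: P = εσA(T⁴ − T_w⁴) with A = 4πr² = 0.01629 m².
T⁴ = P/(εσA) + T_w⁴ = 0.801/(0.57·5.67×10⁻⁸·0.01629) + (337)⁴
    = 1.522×10⁹ + 1.290×10¹⁰ = 1.442×10¹⁰ K⁴.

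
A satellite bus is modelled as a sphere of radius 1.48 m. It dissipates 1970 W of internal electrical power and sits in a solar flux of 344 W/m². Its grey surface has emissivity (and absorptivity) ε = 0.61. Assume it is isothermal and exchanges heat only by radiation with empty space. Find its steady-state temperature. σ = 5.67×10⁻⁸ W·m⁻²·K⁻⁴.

T ≈ 245 K

At steady state, absorbed solar power + internal power = radiated power.
Absorbed: α·S·A_cross = 0.61·344·6.881 = 1444 W (cross-section πr²).
Total input = 1444 + 1970 = 3414 W.
Radiated: εσ·A_surf·T⁴ with A_surf = 4πr² = 27.53 m².
T⁴ = 3414/(0.61·5.67×10⁻⁸·27.53) = 3.586×10⁹ K⁴.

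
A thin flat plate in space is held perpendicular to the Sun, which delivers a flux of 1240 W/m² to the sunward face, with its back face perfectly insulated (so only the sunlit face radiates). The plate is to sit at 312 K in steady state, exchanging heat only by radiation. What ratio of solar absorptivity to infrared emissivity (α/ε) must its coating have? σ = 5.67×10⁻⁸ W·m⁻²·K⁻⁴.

Balance: αS·A = εσ·1A·T⁴ ⇒ α/ε = σT⁴/S.
α/ε = 5.67×10⁻⁸·(312)⁴/1240 = 5.67×10⁻⁸·9.476×10⁹/1240.

α/ε ≈ 0.433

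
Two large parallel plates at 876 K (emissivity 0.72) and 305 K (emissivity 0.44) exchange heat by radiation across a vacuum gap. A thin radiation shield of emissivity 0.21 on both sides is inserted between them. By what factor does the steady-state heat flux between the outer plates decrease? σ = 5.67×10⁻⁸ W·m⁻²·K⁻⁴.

factor ≈ 4.20

Without shield: q₀ = σΔ(T⁴)/(1/ε₁+1/ε₂−1) with denominator 2.662.
With shield the two gaps are in series; the resistances add: (1/ε₁+1/ε_s−1)+(1/ε_s+1/ε₂−1) = 5.151+6.035 = 11.19.
Heat-flux ratio q₀/q = 11.19/2.662.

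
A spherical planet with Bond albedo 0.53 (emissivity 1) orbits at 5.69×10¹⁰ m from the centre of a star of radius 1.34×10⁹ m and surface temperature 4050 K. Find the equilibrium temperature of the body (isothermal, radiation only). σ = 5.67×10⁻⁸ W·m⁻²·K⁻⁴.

T ≈ 364 K

The star's surface emits σT_*⁴; at distance d the flux is S = σT_*⁴(R_*/d)².
S = 5.67×10⁻⁸·(4050)⁴·(1.34×10⁹/5.69×10¹⁰)² = 8460 W/m².
For an isothermal sphere T⁴ = (1−a)S/(4σ) = 1.753×10¹⁰ K⁴.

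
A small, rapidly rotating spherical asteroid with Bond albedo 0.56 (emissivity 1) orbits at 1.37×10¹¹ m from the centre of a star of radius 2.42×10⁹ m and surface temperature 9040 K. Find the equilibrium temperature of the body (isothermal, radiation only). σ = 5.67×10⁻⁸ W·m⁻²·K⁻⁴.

T ≈ 692 K

The star's surface emits σT_*⁴; at distance d the flux is S = σT_*⁴(R_*/d)².
S = 5.67×10⁻⁸·(9040)⁴·(2.42×10⁹/1.37×10¹¹)² = 1.182×10⁵ W/m².
For an isothermal sphere T⁴ = (1−a)S/(4σ) = 2.292×10¹¹ K⁴.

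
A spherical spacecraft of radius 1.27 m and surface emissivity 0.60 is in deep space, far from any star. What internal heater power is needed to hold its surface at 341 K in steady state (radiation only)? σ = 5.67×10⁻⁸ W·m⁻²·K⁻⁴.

P ≈ 9320 W

P = εσ·4πr²·T⁴.
4πr² = 20.27 m²; T⁴ = 1.352×10¹⁰ K⁴.
P = 0.60·5.67×10⁻⁸·20.27·1.352×10¹⁰.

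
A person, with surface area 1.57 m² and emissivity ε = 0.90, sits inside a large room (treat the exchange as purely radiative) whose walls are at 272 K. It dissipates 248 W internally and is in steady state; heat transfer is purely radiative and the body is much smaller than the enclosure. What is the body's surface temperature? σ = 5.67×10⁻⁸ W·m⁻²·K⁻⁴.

T ≈ 304 K

For a small grey body in a large enclosure, net radiated power = εσA(T⁴ − T_w⁴).
Steady state: P = εσA(T⁴ − T_w⁴) with A = 1.57 m².
T⁴ = P/(εσA) + T_w⁴ = 248/(0.90·5.67×10⁻⁸·1.570) + (272)⁴
    = 3.095×10⁹ + 5.474×10⁹ = 8.569×10⁹ K⁴.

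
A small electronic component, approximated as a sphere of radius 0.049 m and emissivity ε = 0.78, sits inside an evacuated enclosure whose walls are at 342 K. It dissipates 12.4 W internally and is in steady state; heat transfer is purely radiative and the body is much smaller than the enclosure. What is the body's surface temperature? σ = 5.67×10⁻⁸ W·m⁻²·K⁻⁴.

For a small grey body in a large enclosure, net radiated power = εσA(T⁴ − T_w⁴).
Steady state: P = εσA(T⁴ − T_w⁴) with A = 4πr² = 0.03017 m².
T⁴ = P/(εσA) + T_w⁴ = 12.4/(0.78·5.67×10⁻⁸·0.03017) + (342)⁴
    = 9.293×10⁹ + 1.368×10¹⁰ = 2.297×10¹⁰ K⁴.

T ≈ 389 K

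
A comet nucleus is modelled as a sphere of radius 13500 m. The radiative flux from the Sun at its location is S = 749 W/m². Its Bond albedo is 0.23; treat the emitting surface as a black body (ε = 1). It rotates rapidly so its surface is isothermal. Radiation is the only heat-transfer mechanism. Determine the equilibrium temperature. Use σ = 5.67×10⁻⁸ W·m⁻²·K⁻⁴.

At equilibrium, absorbed power = emitted power.
Absorbing cross-section = πr² = 5.726×10⁸ m²; emitting surface = 4πr² = 2.290×10⁹ m² (ratio 4).
(1−a)S·A_cross = εσ·A_surf·T⁴  ⇒  T⁴ = (1−a)S/(4σ).
T⁴ = 0.770·749/(4·5.67×10⁻⁸) = 2.543×10⁹ K⁴.
T = (2.543×10⁹)^(1/4).

T ≈ 225 K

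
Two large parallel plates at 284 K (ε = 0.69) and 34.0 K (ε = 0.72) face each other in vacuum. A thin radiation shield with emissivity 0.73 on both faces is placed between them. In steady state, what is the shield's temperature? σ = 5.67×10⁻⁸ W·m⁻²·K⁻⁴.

T_s ≈ 238 K

In steady state the net flux on the hot side equals that on the cold side.
σ(T₁⁴−T_s⁴)/D₁ = σ(T_s⁴−T₂⁴)/D₂, with D₁ = 1/ε₁+1/ε_s−1 = 1.819, D₂ = 1/ε_s+1/ε₂−1 = 1.759.
Solve for T_s⁴: T_s⁴ = (D₂·T₁⁴ + D₁·T₂⁴)/(D₁+D₂) = 3.198×10⁹ K⁴.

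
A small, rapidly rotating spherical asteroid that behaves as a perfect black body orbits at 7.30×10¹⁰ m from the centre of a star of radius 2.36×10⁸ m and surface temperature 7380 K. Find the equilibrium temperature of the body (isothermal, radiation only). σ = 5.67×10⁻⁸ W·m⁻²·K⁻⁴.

The star's surface emits σT_*⁴; at distance d the flux is S = σT_*⁴(R_*/d)².
S = 5.67×10⁻⁸·(7380)⁴·(2.36×10⁸/7.30×10¹⁰)² = 1758 W/m².
For an isothermal sphere T⁴ = (1−a)S/(4σ) = 7.751×10⁹ K⁴.

T ≈ 297 K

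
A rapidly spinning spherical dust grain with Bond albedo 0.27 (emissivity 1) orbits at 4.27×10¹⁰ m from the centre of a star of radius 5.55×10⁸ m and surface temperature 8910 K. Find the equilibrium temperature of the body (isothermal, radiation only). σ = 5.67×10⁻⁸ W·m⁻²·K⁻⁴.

T ≈ 664 K

The star's surface emits σT_*⁴; at distance d the flux is S = σT_*⁴(R_*/d)².
S = 5.67×10⁻⁸·(8910)⁴·(5.55×10⁸/4.27×10¹⁰)² = 60370 W/m².
For an isothermal sphere T⁴ = (1−a)S/(4σ) = 1.943×10¹¹ K⁴.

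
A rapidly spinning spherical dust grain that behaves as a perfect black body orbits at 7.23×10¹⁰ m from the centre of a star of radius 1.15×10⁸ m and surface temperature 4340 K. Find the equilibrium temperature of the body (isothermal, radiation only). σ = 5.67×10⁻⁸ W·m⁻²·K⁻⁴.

T ≈ 122 K

The star's surface emits σT_*⁴; at distance d the flux is S = σT_*⁴(R_*/d)².
S = 5.67×10⁻⁸·(4340)⁴·(1.15×10⁸/7.23×10¹⁰)² = 50.89 W/m².
For an isothermal sphere T⁴ = (1−a)S/(4σ) = 2.244×10⁸ K⁴.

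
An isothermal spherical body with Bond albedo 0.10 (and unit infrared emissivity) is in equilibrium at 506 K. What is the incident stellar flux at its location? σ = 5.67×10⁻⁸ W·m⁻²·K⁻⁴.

(1−a)S·πr² = σ·4πr²·T⁴ ⇒ S = 4σT⁴/(1−a).
S = 4·5.67×10⁻⁸·6.555×10¹⁰/0.900.

S ≈ 16500 W/m²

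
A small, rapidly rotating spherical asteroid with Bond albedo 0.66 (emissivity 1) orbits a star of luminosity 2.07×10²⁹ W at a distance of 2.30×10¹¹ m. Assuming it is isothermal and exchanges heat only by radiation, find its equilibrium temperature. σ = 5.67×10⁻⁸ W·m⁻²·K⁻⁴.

First find the stellar flux at distance d: S = L/(4πd²) = 2.07×10²⁹/(4π·(2.30×10¹¹)²) = 3.114×10⁵ W/m².
For an isothermal sphere, absorbed (1−a)S·πr² = emitted σ·4πr²·T⁴, so T⁴ = (1−a)S/(4σ).
T⁴ = 0.340·3.114×10⁵/(4·5.67×10⁻⁸) = 4.668×10¹¹ K⁴.

T ≈ 827 K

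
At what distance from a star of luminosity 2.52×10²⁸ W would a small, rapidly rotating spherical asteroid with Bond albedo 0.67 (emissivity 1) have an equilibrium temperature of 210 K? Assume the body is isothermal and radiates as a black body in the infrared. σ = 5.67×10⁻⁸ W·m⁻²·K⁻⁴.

d ≈ 1.22×10¹² m

For an isothermal black-emitting sphere, (1−a)S·πr² = σ·4πr²·T⁴ ⇒ S = 4σT⁴/(1−a).
S = 4·5.67×10⁻⁸·(210)⁴/0.330 = 1337 W/m².
Flux falls as S = L/(4πd²), so d = √(L/(4πS)) = √(2.52×10²⁸/(4π·1337)).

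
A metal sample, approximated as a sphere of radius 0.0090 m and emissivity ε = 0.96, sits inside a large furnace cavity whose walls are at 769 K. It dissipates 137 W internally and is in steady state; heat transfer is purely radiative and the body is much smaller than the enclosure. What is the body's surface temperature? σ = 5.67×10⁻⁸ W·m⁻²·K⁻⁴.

T ≈ 1300 K

For a small grey body in a large enclosure, net radiated power = εσA(T⁴ − T_w⁴).
Steady state: P = εσA(T⁴ − T_w⁴) with A = 4πr² = 0.001018 m².
T⁴ = P/(εσA) + T_w⁴ = 137/(0.96·5.67×10⁻⁸·0.001018) + (769)⁴
    = 2.473×10¹² + 3.497×10¹¹ = 2.822×10¹² K⁴.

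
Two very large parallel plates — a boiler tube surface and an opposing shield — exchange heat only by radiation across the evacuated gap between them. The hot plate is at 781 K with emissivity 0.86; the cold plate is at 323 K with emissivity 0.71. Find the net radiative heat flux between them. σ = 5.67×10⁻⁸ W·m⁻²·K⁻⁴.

q ≈ 13000 W/m²

For two infinite grey parallel plates, q = σ(T₁⁴ − T₂⁴)/(1/ε₁ + 1/ε₂ − 1).
T₁⁴ − T₂⁴ = 3.721×10¹¹ − 1.088×10¹⁰ = 3.612×10¹¹ K⁴.
1/ε₁ + 1/ε₂ − 1 = 1.163 + 1.408 − 1 = 1.571.
q = 5.67×10⁻⁸ × 3.612×10¹¹ / 1.571.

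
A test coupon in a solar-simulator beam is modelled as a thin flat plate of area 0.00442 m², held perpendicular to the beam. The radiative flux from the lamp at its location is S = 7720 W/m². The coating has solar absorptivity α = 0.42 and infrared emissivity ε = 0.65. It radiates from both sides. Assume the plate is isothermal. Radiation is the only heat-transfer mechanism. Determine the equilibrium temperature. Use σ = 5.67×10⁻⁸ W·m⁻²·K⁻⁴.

T ≈ 458 K

At equilibrium, absorbed power = emitted power.
Absorbing cross-section = A = 0.004420 m²; emitting surface = 2A = 0.008840 m² (ratio 2).
αS·A_cross = εσ·A_surf·T⁴  ⇒  T⁴ = αS/(ε·2σ).
T⁴ = 0.420·7720/(0.65·2·5.67×10⁻⁸) = 4.399×10¹⁰ K⁴.
T = (4.399×10¹⁰)^(1/4).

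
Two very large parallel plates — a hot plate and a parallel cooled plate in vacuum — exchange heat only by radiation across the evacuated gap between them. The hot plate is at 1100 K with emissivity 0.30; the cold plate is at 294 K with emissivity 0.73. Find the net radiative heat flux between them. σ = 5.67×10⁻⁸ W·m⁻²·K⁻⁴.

For two infinite grey parallel plates, q = σ(T₁⁴ − T₂⁴)/(1/ε₁ + 1/ε₂ − 1).
T₁⁴ − T₂⁴ = 1.464×10¹² − 7.471×10⁹ = 1.457×10¹² K⁴.
1/ε₁ + 1/ε₂ − 1 = 3.333 + 1.370 − 1 = 3.703.
q = 5.67×10⁻⁸ × 1.457×10¹² / 3.703.

q ≈ 22300 W/m²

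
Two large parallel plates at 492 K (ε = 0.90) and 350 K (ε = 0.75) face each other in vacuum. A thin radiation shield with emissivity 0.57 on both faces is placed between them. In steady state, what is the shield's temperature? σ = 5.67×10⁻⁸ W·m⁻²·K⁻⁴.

T_s ≈ 442 K

In steady state the net flux on the hot side equals that on the cold side.
σ(T₁⁴−T_s⁴)/D₁ = σ(T_s⁴−T₂⁴)/D₂, with D₁ = 1/ε₁+1/ε_s−1 = 1.865, D₂ = 1/ε_s+1/ε₂−1 = 2.088.
Solve for T_s⁴: T_s⁴ = (D₂·T₁⁴ + D₁·T₂⁴)/(D₁+D₂) = 3.803×10¹⁰ K⁴.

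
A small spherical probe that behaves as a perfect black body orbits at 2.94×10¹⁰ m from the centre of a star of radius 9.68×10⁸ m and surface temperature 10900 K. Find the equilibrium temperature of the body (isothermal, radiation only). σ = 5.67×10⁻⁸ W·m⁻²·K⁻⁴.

The star's surface emits σT_*⁴; at distance d the flux is S = σT_*⁴(R_*/d)².
S = 5.67×10⁻⁸·(10900)⁴·(9.68×10⁸/2.94×10¹⁰)² = 8.677×10⁵ W/m².
For an isothermal sphere T⁴ = (1−a)S/(4σ) = 3.826×10¹² K⁴.

T ≈ 1400 K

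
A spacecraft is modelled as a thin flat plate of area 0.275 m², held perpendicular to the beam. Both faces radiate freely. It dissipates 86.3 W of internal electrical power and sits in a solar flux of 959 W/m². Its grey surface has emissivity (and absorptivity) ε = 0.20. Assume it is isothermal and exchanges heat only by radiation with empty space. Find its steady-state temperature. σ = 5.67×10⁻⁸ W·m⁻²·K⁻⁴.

T ≈ 386 K

At steady state, absorbed solar power + internal power = radiated power.
Absorbed: α·S·A_cross = 0.20·959·0.2750 = 52.75 W (cross-section A).
Total input = 52.75 + 86.3 = 139.0 W.
Radiated: εσ·A_surf·T⁴ with A_surf = 2A = 0.5500 m².
T⁴ = 139.0/(0.20·5.67×10⁻⁸·0.5500) = 2.229×10¹⁰ K⁴.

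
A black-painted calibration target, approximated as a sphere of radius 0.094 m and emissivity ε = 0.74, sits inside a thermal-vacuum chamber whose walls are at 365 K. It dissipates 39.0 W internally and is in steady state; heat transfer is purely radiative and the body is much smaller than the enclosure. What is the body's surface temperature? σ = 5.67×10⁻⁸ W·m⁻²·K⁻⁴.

For a small grey body in a large enclosure, net radiated power = εσA(T⁴ − T_w⁴).
Steady state: P = εσA(T⁴ − T_w⁴) with A = 4πr² = 0.1110 m².
T⁴ = P/(εσA) + T_w⁴ = 39.0/(0.74·5.67×10⁻⁸·0.1110) + (365)⁴
    = 8.371×10⁹ + 1.775×10¹⁰ = 2.612×10¹⁰ K⁴.

T ≈ 402 K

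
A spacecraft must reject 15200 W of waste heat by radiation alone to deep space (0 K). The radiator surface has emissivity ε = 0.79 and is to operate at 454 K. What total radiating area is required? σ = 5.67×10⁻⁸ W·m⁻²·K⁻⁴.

P = εσA T⁴ ⇒ A = P/(εσT⁴).
T⁴ = 4.248×10¹⁰ K⁴.
A = 15200/(0.79 × 5.67×10⁻⁸ × 4.248×10¹⁰).

A ≈ 7.99 m²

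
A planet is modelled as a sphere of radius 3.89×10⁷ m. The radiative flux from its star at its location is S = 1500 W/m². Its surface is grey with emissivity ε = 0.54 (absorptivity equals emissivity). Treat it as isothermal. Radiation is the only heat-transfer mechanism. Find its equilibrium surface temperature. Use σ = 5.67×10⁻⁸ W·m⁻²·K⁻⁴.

T ≈ 285 K

At equilibrium, absorbed power = emitted power.
Absorbing cross-section = πr² = 4.754×10¹⁵ m²; emitting surface = 4πr² = 1.902×10¹⁶ m² (ratio 4).
εS·A_cross = εσ·A_surf·T⁴  ⇒  T⁴ = S/(4σ)   (ε cancels).
T⁴ = 1500/(4·5.67×10⁻⁸) = 6.614×10⁹ K⁴.
T = (6.614×10⁹)^(1/4).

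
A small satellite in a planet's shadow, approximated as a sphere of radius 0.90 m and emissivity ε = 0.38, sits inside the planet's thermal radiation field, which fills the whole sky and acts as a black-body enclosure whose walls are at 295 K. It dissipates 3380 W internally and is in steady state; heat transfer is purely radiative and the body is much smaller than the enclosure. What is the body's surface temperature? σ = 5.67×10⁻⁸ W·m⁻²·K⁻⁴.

For a small grey body in a large enclosure, net radiated power = εσA(T⁴ − T_w⁴).
Steady state: P = εσA(T⁴ − T_w⁴) with A = 4πr² = 10.18 m².
T⁴ = P/(εσA) + T_w⁴ = 3380/(0.38·5.67×10⁻⁸·10.18) + (295)⁴
    = 1.541×10¹⁰ + 7.573×10⁹ = 2.299×10¹⁰ K⁴.

T ≈ 389 K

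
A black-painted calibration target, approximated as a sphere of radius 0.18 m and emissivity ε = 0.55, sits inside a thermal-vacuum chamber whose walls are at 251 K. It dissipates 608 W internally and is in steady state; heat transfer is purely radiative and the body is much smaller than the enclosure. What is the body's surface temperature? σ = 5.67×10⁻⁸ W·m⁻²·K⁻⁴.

For a small grey body in a large enclosure, net radiated power = εσA(T⁴ − T_w⁴).
Steady state: P = εσA(T⁴ − T_w⁴) with A = 4πr² = 0.4072 m².
T⁴ = P/(εσA) + T_w⁴ = 608/(0.55·5.67×10⁻⁸·0.4072) + (251)⁴
    = 4.789×10¹⁰ + 3.969×10⁹ = 5.185×10¹⁰ K⁴.

T ≈ 477 K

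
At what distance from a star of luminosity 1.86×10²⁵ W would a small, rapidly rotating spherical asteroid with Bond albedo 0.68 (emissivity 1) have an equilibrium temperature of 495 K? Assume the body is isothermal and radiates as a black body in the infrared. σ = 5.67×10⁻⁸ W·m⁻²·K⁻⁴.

d ≈ 5.90×10⁹ m

For an isothermal black-emitting sphere, (1−a)S·πr² = σ·4πr²·T⁴ ⇒ S = 4σT⁴/(1−a).
S = 4·5.67×10⁻⁸·(495)⁴/0.320 = 42550 W/m².
Flux falls as S = L/(4πd²), so d = √(L/(4πS)) = √(1.86×10²⁵/(4π·42550)).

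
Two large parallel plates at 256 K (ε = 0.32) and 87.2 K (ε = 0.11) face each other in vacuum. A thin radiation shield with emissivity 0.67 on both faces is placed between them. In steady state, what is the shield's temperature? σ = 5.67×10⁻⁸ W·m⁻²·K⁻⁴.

In steady state the net flux on the hot side equals that on the cold side.
σ(T₁⁴−T_s⁴)/D₁ = σ(T_s⁴−T₂⁴)/D₂, with D₁ = 1/ε₁+1/ε_s−1 = 3.618, D₂ = 1/ε_s+1/ε₂−1 = 9.583.
Solve for T_s⁴: T_s⁴ = (D₂·T₁⁴ + D₁·T₂⁴)/(D₁+D₂) = 3.134×10⁹ K⁴.

T_s ≈ 237 K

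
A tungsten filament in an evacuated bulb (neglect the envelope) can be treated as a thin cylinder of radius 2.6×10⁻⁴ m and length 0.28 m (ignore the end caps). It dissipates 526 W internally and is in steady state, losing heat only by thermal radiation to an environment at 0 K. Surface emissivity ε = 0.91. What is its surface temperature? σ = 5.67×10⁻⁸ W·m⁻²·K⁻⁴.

T ≈ 2170 K

Steady state: internal power = radiated power, P = εσA T⁴.
Radiating area A = 2πrL = 4.574×10⁻⁴ m².
T⁴ = P/(εσA) = 526/(0.91·5.67×10⁻⁸·4.574×10⁻⁴) = 2.229×10¹³ K⁴.
T = (2.229×10¹³)^(1/4).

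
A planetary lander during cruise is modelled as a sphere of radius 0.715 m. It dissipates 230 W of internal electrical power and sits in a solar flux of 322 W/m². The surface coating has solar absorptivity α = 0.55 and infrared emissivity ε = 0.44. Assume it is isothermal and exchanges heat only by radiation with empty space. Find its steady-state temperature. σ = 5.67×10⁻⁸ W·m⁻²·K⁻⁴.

T ≈ 238 K

At steady state, absorbed solar power + internal power = radiated power.
Absorbed: α·S·A_cross = 0.55·322·1.606 = 284.4 W (cross-section πr²).
Total input = 284.4 + 230 = 514.4 W.
Radiated: εσ·A_surf·T⁴ with A_surf = 4πr² = 6.424 m².
T⁴ = 514.4/(0.44·5.67×10⁻⁸·6.424) = 3.210×10⁹ K⁴.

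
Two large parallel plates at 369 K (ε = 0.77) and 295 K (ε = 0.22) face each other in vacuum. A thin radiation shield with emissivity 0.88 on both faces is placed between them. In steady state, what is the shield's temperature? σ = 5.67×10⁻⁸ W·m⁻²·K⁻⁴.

In steady state the net flux on the hot side equals that on the cold side.
σ(T₁⁴−T_s⁴)/D₁ = σ(T_s⁴−T₂⁴)/D₂, with D₁ = 1/ε₁+1/ε_s−1 = 1.435, D₂ = 1/ε_s+1/ε₂−1 = 4.682.
Solve for T_s⁴: T_s⁴ = (D₂·T₁⁴ + D₁·T₂⁴)/(D₁+D₂) = 1.597×10¹⁰ K⁴.

T_s ≈ 355 K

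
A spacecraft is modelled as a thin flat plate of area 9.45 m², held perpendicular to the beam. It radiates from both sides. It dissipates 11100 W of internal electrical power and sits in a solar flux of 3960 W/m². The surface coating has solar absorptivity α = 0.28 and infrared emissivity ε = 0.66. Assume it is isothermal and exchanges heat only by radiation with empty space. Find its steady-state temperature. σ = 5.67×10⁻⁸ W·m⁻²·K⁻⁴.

At steady state, absorbed solar power + internal power = radiated power.
Absorbed: α·S·A_cross = 0.28·3960·9.450 = 10480 W (cross-section A).
Total input = 10480 + 11100 = 21580 W.
Radiated: εσ·A_surf·T⁴ with A_surf = 2A = 18.90 m².
T⁴ = 21580/(0.66·5.67×10⁻⁸·18.90) = 3.051×10¹⁰ K⁴.

T ≈ 418 K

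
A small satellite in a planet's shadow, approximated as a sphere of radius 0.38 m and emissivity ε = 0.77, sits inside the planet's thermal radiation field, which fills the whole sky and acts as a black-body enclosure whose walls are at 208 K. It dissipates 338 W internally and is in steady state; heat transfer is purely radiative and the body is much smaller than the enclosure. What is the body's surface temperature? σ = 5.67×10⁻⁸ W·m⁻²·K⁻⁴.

For a small grey body in a large enclosure, net radiated power = εσA(T⁴ − T_w⁴).
Steady state: P = εσA(T⁴ − T_w⁴) with A = 4πr² = 1.815 m².
T⁴ = P/(εσA) + T_w⁴ = 338/(0.77·5.67×10⁻⁸·1.815) + (208)⁴
    = 4.266×10⁹ + 1.872×10⁹ = 6.138×10⁹ K⁴.

T ≈ 280 K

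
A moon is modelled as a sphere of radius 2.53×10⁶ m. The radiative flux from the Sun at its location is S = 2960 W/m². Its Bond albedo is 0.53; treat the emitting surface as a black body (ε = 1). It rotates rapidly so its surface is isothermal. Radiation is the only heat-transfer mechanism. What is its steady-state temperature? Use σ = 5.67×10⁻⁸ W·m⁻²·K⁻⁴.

At equilibrium, absorbed power = emitted power.
Absorbing cross-section = πr² = 2.011×10¹³ m²; emitting surface = 4πr² = 8.044×10¹³ m² (ratio 4).
(1−a)S·A_cross = εσ·A_surf·T⁴  ⇒  T⁴ = (1−a)S/(4σ).
T⁴ = 0.470·2960/(4·5.67×10⁻⁸) = 6.134×10⁹ K⁴.
T = (6.134×10⁹)^(1/4).

T ≈ 280 K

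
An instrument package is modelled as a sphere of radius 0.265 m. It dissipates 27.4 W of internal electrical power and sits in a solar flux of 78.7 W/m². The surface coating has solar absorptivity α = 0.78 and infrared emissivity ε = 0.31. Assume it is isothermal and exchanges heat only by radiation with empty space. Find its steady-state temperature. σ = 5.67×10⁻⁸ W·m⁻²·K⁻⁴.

At steady state, absorbed solar power + internal power = radiated power.
Absorbed: α·S·A_cross = 0.78·78.7·0.2206 = 13.54 W (cross-section πr²).
Total input = 13.54 + 27.4 = 40.94 W.
Radiated: εσ·A_surf·T⁴ with A_surf = 4πr² = 0.8825 m².
T⁴ = 40.94/(0.31·5.67×10⁻⁸·0.8825) = 2.640×10⁹ K⁴.

T ≈ 227 K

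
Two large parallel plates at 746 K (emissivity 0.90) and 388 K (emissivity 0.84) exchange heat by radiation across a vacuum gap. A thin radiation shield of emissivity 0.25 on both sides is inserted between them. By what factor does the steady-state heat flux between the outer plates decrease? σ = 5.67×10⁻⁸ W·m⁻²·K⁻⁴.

factor ≈ 6.38

Without shield: q₀ = σΔ(T⁴)/(1/ε₁+1/ε₂−1) with denominator 1.302.
With shield the two gaps are in series; the resistances add: (1/ε₁+1/ε_s−1)+(1/ε_s+1/ε₂−1) = 4.111+4.190 = 8.302.
Heat-flux ratio q₀/q = 8.302/1.302.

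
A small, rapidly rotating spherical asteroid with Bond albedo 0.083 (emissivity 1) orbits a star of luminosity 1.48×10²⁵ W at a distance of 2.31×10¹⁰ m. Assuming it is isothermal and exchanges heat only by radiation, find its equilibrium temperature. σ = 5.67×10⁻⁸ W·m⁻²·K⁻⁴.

T ≈ 307 K

First find the stellar flux at distance d: S = L/(4πd²) = 1.48×10²⁵/(4π·(2.31×10¹⁰)²) = 2207 W/m².
For an isothermal sphere, absorbed (1−a)S·πr² = emitted σ·4πr²·T⁴, so T⁴ = (1−a)S/(4σ).
T⁴ = 0.917·2207/(4·5.67×10⁻⁸) = 8.924×10⁹ K⁴.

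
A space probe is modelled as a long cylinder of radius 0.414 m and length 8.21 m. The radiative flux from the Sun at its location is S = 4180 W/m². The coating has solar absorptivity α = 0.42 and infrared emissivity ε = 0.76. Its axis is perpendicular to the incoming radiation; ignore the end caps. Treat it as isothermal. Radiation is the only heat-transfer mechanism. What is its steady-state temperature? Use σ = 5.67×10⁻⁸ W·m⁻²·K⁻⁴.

At equilibrium, absorbed power = emitted power.
Absorbing cross-section = 2rL = 6.798 m²; emitting surface = 2πrL = 21.36 m² (ratio π).
αS·A_cross = εσ·A_surf·T⁴  ⇒  T⁴ = αS/(ε·πσ).
T⁴ = 0.420·4180/(0.76·π·5.67×10⁻⁸) = 1.297×10¹⁰ K⁴.
T = (1.297×10¹⁰)^(1/4).

T ≈ 337 K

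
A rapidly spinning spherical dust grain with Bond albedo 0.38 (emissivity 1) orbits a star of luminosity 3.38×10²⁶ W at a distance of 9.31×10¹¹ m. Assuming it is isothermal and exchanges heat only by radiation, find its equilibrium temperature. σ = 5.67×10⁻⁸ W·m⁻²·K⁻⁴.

T ≈ 96.0 K

First find the stellar flux at distance d: S = L/(4πd²) = 3.38×10²⁶/(4π·(9.31×10¹¹)²) = 31.03 W/m².
For an isothermal sphere, absorbed (1−a)S·πr² = emitted σ·4πr²·T⁴, so T⁴ = (1−a)S/(4σ).
T⁴ = 0.620·31.03/(4·5.67×10⁻⁸) = 8.483×10⁷ K⁴.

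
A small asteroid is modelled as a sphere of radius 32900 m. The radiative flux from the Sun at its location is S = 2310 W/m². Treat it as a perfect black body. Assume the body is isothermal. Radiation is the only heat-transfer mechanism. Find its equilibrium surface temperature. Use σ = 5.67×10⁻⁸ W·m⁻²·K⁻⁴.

T ≈ 318 K

At equilibrium, absorbed power = emitted power.
Absorbing cross-section = πr² = 3.400×10⁹ m²; emitting surface = 4πr² = 1.360×10¹⁰ m² (ratio 4).
S·A_cross = εσ·A_surf·T⁴  ⇒  T⁴ = S/(4σ).
T⁴ = 1.00·2310/(4·5.67×10⁻⁸) = 1.019×10¹⁰ K⁴.
T = (1.019×10¹⁰)^(1/4).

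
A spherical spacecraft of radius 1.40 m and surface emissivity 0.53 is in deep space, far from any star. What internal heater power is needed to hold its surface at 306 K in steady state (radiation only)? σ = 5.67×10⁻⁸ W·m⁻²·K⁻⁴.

P ≈ 6490 W

P = εσ·4πr²·T⁴.
4πr² = 24.63 m²; T⁴ = 8.768×10⁹ K⁴.
P = 0.53·5.67×10⁻⁸·24.63·8.768×10⁹.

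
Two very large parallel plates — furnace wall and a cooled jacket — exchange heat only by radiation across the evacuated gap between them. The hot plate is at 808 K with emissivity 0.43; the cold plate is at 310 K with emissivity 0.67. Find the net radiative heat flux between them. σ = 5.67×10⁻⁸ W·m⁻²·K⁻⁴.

For two infinite grey parallel plates, q = σ(T₁⁴ − T₂⁴)/(1/ε₁ + 1/ε₂ − 1).
T₁⁴ − T₂⁴ = 4.262×10¹¹ − 9.235×10⁹ = 4.170×10¹¹ K⁴.
1/ε₁ + 1/ε₂ − 1 = 2.326 + 1.493 − 1 = 2.818.
q = 5.67×10⁻⁸ × 4.170×10¹¹ / 2.818.

q ≈ 8390 W/m²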